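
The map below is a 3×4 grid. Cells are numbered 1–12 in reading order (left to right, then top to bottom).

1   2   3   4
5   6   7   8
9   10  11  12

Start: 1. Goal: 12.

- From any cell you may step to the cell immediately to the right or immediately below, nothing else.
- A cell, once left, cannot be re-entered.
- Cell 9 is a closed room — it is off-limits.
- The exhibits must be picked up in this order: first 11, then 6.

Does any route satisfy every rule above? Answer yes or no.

no

6 lies above 11, so going from 11 to 6 would need an upward move — but moves only go right/down, so 11 cannot be visited before 6.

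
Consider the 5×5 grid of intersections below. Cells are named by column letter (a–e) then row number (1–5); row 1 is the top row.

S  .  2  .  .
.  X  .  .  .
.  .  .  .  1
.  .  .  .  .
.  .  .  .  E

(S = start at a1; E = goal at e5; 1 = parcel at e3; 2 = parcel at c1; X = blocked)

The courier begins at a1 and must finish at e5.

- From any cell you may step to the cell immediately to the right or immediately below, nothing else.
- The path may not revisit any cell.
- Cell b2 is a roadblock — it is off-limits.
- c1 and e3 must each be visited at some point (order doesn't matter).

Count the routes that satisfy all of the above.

6

A right/down-only route from a1 to e5 makes exactly 4 down-moves and 4 right-moves in some order.
With no other constraints that would be C(8,4) = 70 routes.
A monotone route can only reach the required cells in the order c1, e3, so split there and multiply the segment counts (each segment already excludes blocked cells): a1→c1: 1; c1→e3: 6; e3→e5: 1; product = 6.
That gives 6 routes.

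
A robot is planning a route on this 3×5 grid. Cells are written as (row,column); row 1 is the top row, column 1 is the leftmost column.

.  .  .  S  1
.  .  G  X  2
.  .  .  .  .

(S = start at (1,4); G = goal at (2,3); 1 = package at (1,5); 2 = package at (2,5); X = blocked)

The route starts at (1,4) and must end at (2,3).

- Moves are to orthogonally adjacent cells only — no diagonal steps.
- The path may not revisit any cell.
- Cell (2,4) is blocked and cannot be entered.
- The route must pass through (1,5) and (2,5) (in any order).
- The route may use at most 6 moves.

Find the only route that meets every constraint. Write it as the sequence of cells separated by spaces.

(1,4) (1,5) (2,5) (3,5) (3,4) (3,3) (2,3)

The budget equals the shortest possible length, so every move has to be on a shortest route through the required cells.
Route from (1,4): right to (1,5), 2× down (reaching (3,5)), 2× left (reaching (3,3)), up to (2,3) — 6 moves in all.
Check: all required cells visited; 6 ≤ 6 moves.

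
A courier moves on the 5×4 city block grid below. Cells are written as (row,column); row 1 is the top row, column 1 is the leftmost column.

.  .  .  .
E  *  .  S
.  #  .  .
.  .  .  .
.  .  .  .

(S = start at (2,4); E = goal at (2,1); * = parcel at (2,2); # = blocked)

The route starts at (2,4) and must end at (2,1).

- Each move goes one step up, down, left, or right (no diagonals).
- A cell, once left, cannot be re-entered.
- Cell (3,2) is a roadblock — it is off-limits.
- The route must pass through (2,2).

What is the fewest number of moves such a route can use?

3

Any route passes through (2,2) somewhere between (2,4) and (2,1). Summing Manhattan distances along the two legs ((2,4) → (2,2) → (2,1)) gives a lower bound of 2 + 1 = 3 moves.
A route of 3 moves achieves this: (2,4) → (2,3) → (2,2) → (2,1).
Since 3 matches the lower bound, it is optimal.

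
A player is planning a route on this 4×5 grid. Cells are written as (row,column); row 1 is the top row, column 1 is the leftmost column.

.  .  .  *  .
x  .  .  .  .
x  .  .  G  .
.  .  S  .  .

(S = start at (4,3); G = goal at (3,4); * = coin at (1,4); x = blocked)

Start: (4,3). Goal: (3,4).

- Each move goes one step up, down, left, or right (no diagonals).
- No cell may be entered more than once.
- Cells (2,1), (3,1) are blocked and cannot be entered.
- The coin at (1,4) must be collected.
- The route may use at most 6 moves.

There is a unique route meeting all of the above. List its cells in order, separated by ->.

(4,3) -> (3,3) -> (2,3) -> (1,3) -> (1,4) -> (2,4) -> (3,4)

The 6-move cap with required stops at (1,4) leaves no slack for detours.
Route from (4,3): 3× up (reaching (1,3)), right to (1,4), 2× down (reaching (3,4)) — 6 moves in all.
Check: all required cells visited; 6 ≤ 6 moves.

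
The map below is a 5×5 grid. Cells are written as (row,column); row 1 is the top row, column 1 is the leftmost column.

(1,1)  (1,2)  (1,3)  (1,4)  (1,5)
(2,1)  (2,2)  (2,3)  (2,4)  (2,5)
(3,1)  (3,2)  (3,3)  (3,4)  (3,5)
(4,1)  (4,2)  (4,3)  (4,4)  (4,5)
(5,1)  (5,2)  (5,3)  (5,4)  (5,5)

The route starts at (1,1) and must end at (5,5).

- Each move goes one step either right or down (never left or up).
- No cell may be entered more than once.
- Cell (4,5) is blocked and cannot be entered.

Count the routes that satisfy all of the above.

35

A right/down-only route from (1,1) to (5,5) makes exactly 4 down-moves and 4 right-moves in some order.
With no other constraints that would be C(8,4) = 70 routes.
Subtract routes through each blocked cell (inclusion–exclusion for overlaps): − through (4,5): 35 → 35.
That gives 35 routes.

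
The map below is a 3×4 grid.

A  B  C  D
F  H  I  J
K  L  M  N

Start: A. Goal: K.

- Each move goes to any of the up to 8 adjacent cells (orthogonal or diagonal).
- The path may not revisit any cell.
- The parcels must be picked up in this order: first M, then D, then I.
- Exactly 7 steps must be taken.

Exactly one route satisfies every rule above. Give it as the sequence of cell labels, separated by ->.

A -> H -> M -> J -> D -> I -> L -> K

The waypoints must appear in the order M, D, I, with no cell reused.
Route from A: down-right 2 to M, up-right 1 to J, up 1 to D, down-left 2 to L, left 1 to K — 7 moves in all.
Check: order respected (M at step 2, D at step 4, I at step 5); 7 moves as required.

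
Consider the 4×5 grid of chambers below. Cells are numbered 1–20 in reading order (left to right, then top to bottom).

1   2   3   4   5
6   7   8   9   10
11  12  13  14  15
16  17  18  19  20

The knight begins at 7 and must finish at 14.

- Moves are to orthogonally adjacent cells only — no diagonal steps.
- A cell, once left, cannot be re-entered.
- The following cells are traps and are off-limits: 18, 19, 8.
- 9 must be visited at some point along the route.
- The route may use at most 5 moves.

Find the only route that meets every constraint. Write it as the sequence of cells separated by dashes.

7 - 2 - 3 - 4 - 9 - 14

The 5-move cap with required stops at 9 leaves no slack for detours.
Route from 7: up to 2, 2× right (reaching 4), 2× down (reaching 14) — 5 moves in all.
Check: all required cells visited; 5 ≤ 5 moves.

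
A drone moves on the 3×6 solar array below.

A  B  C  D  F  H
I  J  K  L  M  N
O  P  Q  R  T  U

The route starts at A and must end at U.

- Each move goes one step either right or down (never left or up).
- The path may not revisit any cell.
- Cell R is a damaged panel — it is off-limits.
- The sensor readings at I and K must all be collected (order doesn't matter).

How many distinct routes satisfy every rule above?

A right/down-only route from A to U makes exactly 2 down-moves and 5 right-moves in some order.
With no other constraints that would be C(7,2) = 21 routes.
A monotone route can only reach the required cells in the order I, K, so split there and multiply the segment counts (each segment already excludes blocked cells): A→I: 1; I→K: 1; K→U: 2; product = 2.
That gives 2 routes.

2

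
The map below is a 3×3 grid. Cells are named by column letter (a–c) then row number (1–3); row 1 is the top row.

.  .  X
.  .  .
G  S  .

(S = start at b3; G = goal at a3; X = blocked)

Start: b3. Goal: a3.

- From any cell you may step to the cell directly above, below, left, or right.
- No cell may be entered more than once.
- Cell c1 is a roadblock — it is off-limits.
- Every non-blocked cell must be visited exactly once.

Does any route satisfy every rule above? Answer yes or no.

One route that works: b3 → c3 → c2 → b2 → b1 → a1 → a2 → a3.

yes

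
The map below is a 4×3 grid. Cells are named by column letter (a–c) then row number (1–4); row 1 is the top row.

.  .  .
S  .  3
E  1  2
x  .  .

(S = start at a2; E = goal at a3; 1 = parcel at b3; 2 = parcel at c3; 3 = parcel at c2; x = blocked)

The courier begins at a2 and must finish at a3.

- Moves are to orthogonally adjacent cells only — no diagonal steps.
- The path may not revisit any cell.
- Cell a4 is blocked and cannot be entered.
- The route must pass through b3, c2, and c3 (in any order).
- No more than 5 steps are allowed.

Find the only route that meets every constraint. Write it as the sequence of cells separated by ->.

The 5-move cap with required stops at b3, c2, c3 leaves no slack for detours.
Route from a2: right 2 to c2, down 1 to c3, left 2 to a3 — 5 moves in all.
Check: all required cells visited; 5 ≤ 5 moves.

a2 -> b2 -> c2 -> c3 -> b3 -> a3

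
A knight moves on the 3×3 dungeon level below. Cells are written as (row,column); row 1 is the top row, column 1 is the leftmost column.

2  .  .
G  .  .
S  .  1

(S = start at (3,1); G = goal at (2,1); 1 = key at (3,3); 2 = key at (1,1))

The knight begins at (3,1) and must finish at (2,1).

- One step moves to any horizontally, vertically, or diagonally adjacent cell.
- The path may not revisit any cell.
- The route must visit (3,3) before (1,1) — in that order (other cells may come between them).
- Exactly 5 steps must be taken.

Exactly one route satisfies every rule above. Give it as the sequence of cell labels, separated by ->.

(3,1) -> (3,2) -> (3,3) -> (2,2) -> (1,1) -> (2,1)

The waypoints must appear in the order (3,3), (1,1), with no cell reused.
Route from (3,1): 2× right (reaching (3,3)), 2× up-left (reaching (1,1)), down to (2,1) — 5 moves in all.
Check: order respected (1 at step 2, 2 at step 4); 5 moves as required.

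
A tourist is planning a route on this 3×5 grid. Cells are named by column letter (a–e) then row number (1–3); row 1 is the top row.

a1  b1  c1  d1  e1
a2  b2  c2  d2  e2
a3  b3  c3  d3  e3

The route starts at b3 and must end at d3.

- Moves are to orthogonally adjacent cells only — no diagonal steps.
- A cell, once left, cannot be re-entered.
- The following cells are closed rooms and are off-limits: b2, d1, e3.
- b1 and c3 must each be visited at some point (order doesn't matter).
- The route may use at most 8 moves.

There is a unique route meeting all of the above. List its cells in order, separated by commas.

The 8-move cap with required stops at b1, c3 leaves no slack for detours.
Route from b3: left to a3, 2× up (reaching a1), 2× right (reaching c1), 2× down (reaching c3), right to d3 — 8 moves in all.
Check: all required cells visited; 8 ≤ 8 moves.

b3, a3, a2, a1, b1, c1, c2, c3, d3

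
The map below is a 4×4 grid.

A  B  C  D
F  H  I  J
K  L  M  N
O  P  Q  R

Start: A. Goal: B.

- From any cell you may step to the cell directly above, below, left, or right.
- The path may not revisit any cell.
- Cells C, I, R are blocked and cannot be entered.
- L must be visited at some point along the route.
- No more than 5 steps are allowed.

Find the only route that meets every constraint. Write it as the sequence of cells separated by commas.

A, F, K, L, H, B

The budget equals the shortest possible length, so every move has to be on a shortest route through the required cells.
Route from A: down 2 to K, right 1 to L, up 2 to B — 5 moves in all.
Check: all required cells visited; 5 ≤ 5 moves.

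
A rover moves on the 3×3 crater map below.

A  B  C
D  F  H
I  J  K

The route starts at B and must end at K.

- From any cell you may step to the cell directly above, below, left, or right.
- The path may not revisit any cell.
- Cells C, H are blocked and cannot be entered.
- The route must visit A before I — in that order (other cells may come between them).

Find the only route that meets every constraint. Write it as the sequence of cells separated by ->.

The waypoints must appear in the order A, I, with no cell reused.
Route from B: left to A, 2× down (reaching I), 2× right (reaching K) — 5 moves in all.
Check: order respected (A at step 1, I at step 3).

B -> A -> D -> I -> J -> K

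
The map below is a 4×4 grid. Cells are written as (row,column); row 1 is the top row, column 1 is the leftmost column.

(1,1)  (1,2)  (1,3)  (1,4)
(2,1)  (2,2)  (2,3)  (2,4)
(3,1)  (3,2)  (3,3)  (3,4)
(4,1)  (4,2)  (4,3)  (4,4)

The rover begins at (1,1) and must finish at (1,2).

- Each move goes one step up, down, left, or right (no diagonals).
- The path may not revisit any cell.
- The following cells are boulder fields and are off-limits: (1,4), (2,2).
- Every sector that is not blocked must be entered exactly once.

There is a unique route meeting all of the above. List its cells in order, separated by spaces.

(1,1) (2,1) (3,1) (4,1) (4,2) (3,2) (3,3) (4,3) (4,4) (3,4) (2,4) (2,3) (1,3) (1,2)

Need to visit all 14 open cells exactly once, starting at (1,1) and ending at (1,2).
Cell (2,1) has only two open neighbours ((1,1) and (3,1)), so the path must pass straight through it: one of those is the cell it's entered from and the other is where it exits.
Route from (1,1): down 3 to (4,1), right 1 to (4,2), up 1 to (3,2), right 1 to (3,3), down 1 to (4,3), right 1 to (4,4), up 2 to (2,4), left 1 to (2,3), up 1 to (1,3), left 1 to (1,2) — 13 moves in all.
Check: all 14 open cells covered.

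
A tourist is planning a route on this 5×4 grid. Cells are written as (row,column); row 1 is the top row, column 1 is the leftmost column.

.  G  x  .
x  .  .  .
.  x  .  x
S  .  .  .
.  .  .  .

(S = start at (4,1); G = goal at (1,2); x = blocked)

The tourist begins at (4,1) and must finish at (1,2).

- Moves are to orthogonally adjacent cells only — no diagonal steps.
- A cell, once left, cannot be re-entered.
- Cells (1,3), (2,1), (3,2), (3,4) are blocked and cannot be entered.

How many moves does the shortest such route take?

The Manhattan distance from (4,1) to (1,2) is |4−1| + |1−2| = 4, so at least 4 moves are needed.
That bound ignores the blocked cells. Measuring each leg by the fewest moves that actually steer around them ((4,1)→(1,2): 6) raises the lower bound to 6.
A route of 6 moves exists: (4,1) → (4,2) → (4,3) → (3,3) → (2,3) → (2,2) → (1,2).
Since 6 matches that lower bound, it is optimal.

6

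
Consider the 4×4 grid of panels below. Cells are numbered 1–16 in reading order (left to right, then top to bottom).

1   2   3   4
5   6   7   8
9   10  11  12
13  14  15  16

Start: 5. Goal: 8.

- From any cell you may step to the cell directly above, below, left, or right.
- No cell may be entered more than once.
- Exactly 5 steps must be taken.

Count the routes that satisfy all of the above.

12

Need simple routes of exactly 5 moves from 5 to 8 (Manhattan distance 3, so 1 moves are spent on a detour and 1 undoing it).
Branch systematically from the start, pruning whenever the remaining move budget drops below the Manhattan distance to 8 or differs from it in parity. Grouping the completions by first move — via 1: 3; via 9: 3; via 6: 6 — and summing: 3 + 3 + 6 = 12.
That gives 12 routes.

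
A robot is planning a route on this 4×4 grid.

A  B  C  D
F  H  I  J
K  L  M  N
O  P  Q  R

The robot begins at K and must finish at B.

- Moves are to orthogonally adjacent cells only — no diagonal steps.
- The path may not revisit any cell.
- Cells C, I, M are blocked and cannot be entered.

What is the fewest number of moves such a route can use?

The Manhattan distance from K to B is |3−1| + |1−2| = 3, so at least 3 moves are needed.
A route of 3 moves achieves this: K → F → A → B.
Since 3 matches the lower bound, it is optimal.

3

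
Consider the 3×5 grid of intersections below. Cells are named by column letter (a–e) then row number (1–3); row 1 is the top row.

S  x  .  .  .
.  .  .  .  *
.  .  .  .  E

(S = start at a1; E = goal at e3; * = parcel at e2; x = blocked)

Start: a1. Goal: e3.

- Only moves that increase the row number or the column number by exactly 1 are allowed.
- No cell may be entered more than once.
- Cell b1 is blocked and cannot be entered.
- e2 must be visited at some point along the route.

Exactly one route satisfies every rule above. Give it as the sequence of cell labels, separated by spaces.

Moves only go right or down, so the column and row indices never decrease.
Route from a1: down to a2, 4× right (reaching e2), down to e3 — 6 moves in all.
Check: all required cells visited.

a1 a2 b2 c2 d2 e2 e3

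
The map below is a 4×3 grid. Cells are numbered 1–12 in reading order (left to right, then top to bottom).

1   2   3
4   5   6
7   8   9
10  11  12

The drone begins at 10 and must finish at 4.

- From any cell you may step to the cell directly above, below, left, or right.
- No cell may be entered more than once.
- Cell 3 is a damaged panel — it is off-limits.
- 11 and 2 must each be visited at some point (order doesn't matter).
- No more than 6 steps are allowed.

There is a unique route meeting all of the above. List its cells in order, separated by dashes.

10 - 11 - 8 - 5 - 2 - 1 - 4

The budget equals the shortest possible length, so every move has to be on a shortest route through the required cells.
Route from 10: right 1 to 11, up 3 to 2, left 1 to 1, down 1 to 4 — 6 moves in all.
Check: all required cells visited; 6 ≤ 6 moves.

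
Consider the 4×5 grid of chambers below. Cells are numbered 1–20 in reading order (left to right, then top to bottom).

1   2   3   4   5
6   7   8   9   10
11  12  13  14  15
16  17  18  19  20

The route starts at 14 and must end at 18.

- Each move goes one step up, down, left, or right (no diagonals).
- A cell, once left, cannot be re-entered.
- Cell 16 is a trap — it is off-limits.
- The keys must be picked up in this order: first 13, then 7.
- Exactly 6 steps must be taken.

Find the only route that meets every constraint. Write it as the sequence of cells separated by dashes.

The waypoints must appear in the order 13, 7, with no cell reused.
Route from 14: left 1 to 13, up 1 to 8, left 1 to 7, down 2 to 17, right 1 to 18 — 6 moves in all.
Check: order respected (13 at step 1, 7 at step 3); 6 moves as required.

14 - 13 - 8 - 7 - 12 - 17 - 18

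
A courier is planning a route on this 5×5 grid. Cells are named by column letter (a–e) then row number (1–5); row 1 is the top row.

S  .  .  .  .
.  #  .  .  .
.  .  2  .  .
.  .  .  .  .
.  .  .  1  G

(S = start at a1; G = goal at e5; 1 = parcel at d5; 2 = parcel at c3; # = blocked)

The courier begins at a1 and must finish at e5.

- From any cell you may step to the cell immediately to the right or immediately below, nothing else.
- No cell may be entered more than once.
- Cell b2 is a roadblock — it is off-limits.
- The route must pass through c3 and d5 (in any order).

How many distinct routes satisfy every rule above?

A right/down-only route from a1 to e5 makes exactly 4 down-moves and 4 right-moves in some order.
With no other constraints that would be C(8,4) = 70 routes.
A monotone route can only reach the required cells in the order c3, d5, so split there and multiply the segment counts (each segment already excludes blocked cells): a1→c3: 2; c3→d5: 3; d5→e5: 1; product = 6.
That gives 6 routes.

6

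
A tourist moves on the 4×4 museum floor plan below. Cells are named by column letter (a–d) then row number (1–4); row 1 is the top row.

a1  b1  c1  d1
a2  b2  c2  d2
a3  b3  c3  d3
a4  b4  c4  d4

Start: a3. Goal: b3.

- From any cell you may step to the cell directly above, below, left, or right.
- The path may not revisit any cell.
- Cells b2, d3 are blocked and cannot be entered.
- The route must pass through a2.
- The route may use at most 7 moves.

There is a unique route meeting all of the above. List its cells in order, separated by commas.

The 7-move cap with required stops at a2 leaves no slack for detours.
Route from a3: up 2 to a1, right 2 to c1, down 2 to c3, left 1 to b3 — 7 moves in all.
Check: all required cells visited; 7 ≤ 7 moves.

a3, a2, a1, b1, c1, c2, c3, b3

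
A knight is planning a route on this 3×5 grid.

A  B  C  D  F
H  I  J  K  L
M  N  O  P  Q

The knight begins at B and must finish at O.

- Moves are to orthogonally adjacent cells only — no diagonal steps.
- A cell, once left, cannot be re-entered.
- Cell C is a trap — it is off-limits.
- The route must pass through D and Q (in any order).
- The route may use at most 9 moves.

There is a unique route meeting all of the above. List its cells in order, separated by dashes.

The budget equals the shortest possible length, so every move has to be on a shortest route through the required cells.
Route from B: down 1 to I, right 2 to K, up 1 to D, right 1 to F, down 2 to Q, left 2 to O — 9 moves in all.
Check: all required cells visited; 9 ≤ 9 moves.

B - I - J - K - D - F - L - Q - P - O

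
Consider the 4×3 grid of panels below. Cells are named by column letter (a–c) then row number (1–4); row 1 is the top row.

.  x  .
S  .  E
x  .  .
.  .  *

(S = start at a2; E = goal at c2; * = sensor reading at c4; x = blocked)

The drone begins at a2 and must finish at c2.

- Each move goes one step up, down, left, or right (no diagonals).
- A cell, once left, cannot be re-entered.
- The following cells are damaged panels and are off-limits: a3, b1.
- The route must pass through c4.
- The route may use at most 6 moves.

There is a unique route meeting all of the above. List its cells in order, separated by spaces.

The budget equals the shortest possible length, so every move has to be on a shortest route through the required cells.
Route from a2: right to b2, 2× down (reaching b4), right to c4, 2× up (reaching c2) — 6 moves in all.
Check: all required cells visited; 6 ≤ 6 moves.

a2 b2 b3 b4 c4 c3 c2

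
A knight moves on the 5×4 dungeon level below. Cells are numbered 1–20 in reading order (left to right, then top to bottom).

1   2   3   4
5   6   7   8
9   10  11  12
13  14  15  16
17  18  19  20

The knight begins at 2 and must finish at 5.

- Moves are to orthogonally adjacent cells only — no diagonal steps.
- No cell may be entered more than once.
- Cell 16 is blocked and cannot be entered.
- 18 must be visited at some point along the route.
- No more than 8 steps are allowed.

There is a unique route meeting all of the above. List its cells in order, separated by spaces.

2 6 10 14 18 17 13 9 5

The 8-move cap with required stops at 18 leaves no slack for detours.
Route from 2: 4× down (reaching 18), left to 17, 3× up (reaching 5) — 8 moves in all.
Check: all required cells visited; 8 ≤ 8 moves.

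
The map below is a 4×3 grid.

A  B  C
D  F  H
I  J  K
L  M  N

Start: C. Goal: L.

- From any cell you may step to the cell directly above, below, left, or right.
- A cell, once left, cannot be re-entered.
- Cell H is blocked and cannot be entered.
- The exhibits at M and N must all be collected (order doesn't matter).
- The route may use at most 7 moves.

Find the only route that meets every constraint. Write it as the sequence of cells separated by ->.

C -> B -> F -> J -> K -> N -> M -> L

The 7-move cap with required stops at M, N leaves no slack for detours.
Route from C: left to B, 2× down (reaching J), right to K, down to N, 2× left (reaching L) — 7 moves in all.
Check: all required cells visited; 7 ≤ 7 moves.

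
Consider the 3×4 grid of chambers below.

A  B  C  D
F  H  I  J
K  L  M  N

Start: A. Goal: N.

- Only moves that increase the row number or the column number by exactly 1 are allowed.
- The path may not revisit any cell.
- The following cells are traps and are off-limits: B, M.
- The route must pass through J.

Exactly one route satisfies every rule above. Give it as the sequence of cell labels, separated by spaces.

Moves only go right or down, so the column and row indices never decrease.
Route from A: down 1 to F, right 3 to J, down 1 to N — 5 moves in all.
Check: all required cells visited.

A F H I J N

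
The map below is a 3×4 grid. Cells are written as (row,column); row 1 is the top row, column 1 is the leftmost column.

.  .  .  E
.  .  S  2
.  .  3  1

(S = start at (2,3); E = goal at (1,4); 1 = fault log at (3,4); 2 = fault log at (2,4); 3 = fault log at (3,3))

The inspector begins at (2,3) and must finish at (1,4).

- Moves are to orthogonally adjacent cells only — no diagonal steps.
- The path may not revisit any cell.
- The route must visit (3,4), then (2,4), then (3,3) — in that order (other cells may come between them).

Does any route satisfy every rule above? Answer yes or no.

no

Ignoring the required order, 12 revisit-free routes from (2,3) to (1,4) pass through all of (3,4), (2,4), and (3,3); the waypoint orders that occur are (3,3) → (3,4) → (2,4) (8); (2,4) → (3,4) → (3,3) (4) — never (3,4) → (2,4) → (3,3).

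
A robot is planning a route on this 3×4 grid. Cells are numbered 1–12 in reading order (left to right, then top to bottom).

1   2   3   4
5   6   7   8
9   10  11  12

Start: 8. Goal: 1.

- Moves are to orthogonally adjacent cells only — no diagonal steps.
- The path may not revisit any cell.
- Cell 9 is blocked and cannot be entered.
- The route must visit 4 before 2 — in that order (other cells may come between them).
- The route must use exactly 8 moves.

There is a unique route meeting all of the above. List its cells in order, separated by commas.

The waypoints must appear in the order 4, 2, with no cell reused.
Route from 8: up 1 to 4, left 1 to 3, down 2 to 11, left 1 to 10, up 2 to 2, left 1 to 1 — 8 moves in all.
Check: order respected (4 at step 1, 2 at step 7); 8 moves as required.

8, 4, 3, 7, 11, 10, 6, 2, 1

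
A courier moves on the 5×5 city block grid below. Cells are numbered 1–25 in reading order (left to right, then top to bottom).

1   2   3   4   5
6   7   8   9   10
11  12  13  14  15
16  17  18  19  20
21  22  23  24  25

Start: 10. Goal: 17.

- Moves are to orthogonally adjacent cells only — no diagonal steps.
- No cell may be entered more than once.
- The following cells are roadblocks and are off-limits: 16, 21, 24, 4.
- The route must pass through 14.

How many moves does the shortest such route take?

Any route passes through 14 somewhere between 10 and 17. Summing Manhattan distances along the two legs (10 → 14 → 17) gives a lower bound of 2 + 3 = 5 moves.
A route of 5 moves achieves this: 10 → 15 → 14 → 19 → 18 → 17.
Since 5 matches the lower bound, it is optimal.

5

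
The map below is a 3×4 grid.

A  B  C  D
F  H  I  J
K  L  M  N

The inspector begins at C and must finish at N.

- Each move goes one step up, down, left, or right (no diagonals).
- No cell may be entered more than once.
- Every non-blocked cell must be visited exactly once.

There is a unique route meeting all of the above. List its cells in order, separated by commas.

C, D, J, I, H, B, A, F, K, L, M, N

Need to visit all 12 open cells exactly once, starting at C and ending at N.
Cell K has only two open neighbours (F and L), so the path must pass straight through it: one of those is the cell it's entered from and the other is where it exits.
Route from C: right to D, down to J, 2× left (reaching H), up to B, left to A, 2× down (reaching K), 3× right (reaching N) — 11 moves in all.
Check: all 12 open cells covered.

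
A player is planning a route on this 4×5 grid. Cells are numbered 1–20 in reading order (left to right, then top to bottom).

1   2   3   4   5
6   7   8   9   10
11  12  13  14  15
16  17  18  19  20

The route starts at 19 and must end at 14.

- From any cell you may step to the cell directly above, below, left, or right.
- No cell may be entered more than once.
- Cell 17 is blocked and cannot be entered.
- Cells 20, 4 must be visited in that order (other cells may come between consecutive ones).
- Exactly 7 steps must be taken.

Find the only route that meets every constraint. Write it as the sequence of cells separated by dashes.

The waypoints must appear in the order 20, 4, with no cell reused.
Route from 19: right to 20, 3× up (reaching 5), left to 4, 2× down (reaching 14) — 7 moves in all.
Check: order respected (20 at step 1, 4 at step 5); 7 moves as required.

19 - 20 - 15 - 10 - 5 - 4 - 9 - 14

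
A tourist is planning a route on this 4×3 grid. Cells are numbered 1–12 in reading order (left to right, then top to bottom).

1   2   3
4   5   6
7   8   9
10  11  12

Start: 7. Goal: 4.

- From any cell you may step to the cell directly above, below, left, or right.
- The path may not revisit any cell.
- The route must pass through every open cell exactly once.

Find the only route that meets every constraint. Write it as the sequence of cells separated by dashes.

Need to visit all 12 open cells exactly once, starting at 7 and ending at 4.
Cell 12 has only two open neighbours (9 and 11), so the path must pass straight through it: one of those is the cell it's entered from and the other is where it exits.
Route from 7: down to 10, 2× right (reaching 12), up to 9, left to 8, up to 5, right to 6, up to 3, 2× left (reaching 1), down to 4 — 11 moves in all.
Check: all 12 open cells covered.

7 - 10 - 11 - 12 - 9 - 8 - 5 - 6 - 3 - 2 - 1 - 4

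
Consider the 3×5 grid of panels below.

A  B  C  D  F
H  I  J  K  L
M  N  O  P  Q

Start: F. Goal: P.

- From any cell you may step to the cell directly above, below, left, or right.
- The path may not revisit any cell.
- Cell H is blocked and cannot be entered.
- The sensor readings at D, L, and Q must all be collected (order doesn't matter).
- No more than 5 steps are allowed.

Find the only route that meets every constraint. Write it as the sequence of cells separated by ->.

The 5-move cap with required stops at D, L, Q leaves no slack for detours.
Route from F: left 1 to D, down 1 to K, right 1 to L, down 1 to Q, left 1 to P — 5 moves in all.
Check: all required cells visited; 5 ≤ 5 moves.

F -> D -> K -> L -> Q -> P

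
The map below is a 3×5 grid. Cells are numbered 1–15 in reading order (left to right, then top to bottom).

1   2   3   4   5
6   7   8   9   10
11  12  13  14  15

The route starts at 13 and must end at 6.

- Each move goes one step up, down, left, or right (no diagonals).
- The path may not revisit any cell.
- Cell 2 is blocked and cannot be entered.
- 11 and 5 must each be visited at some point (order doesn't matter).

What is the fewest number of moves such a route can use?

Any route passes through 11 and 5 in some order between 13 and 6. Summing Manhattan distances along each leg and taking the cheapest ordering (13 → 5 → 11 → 6) gives a lower bound of 4 + 6 + 1 = 11 moves.
A route of 11 moves achieves this: 13 → 14 → 9 → 10 → 5 → 4 → 3 → 8 → 7 → 12 → 11 → 6.
Since 11 matches the lower bound, it is optimal.

11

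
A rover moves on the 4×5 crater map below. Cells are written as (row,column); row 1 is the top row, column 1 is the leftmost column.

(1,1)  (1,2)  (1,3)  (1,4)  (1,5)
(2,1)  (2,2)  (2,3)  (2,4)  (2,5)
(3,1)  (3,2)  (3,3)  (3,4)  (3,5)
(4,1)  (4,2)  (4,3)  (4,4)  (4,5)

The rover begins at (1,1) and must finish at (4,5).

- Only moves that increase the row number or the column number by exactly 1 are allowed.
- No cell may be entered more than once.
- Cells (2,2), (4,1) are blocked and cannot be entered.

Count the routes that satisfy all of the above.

14

A right/down-only route from (1,1) to (4,5) makes exactly 3 down-moves and 4 right-moves in some order.
With no other constraints that would be C(7,3) = 35 routes.
Subtract routes through each blocked cell (inclusion–exclusion for overlaps): − through (2,2): 20 − through (4,1): 1 → 14.
That gives 14 routes.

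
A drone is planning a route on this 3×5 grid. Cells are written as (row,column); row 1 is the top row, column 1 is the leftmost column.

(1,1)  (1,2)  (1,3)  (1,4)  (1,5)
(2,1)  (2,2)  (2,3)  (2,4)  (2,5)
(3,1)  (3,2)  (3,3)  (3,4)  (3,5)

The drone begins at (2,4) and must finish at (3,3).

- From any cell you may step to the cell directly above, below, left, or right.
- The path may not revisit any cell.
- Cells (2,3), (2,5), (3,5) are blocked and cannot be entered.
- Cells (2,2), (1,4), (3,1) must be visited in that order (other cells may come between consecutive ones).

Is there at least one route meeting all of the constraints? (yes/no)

Ignoring the required order, 1 revisit-free route from (2,4) to (3,3) passes through all of (2,2), (1,4), and (3,1); the waypoint orders that occur are (1,4) → (2,2) → (3,1) (1) — never (2,2) → (1,4) → (3,1).

no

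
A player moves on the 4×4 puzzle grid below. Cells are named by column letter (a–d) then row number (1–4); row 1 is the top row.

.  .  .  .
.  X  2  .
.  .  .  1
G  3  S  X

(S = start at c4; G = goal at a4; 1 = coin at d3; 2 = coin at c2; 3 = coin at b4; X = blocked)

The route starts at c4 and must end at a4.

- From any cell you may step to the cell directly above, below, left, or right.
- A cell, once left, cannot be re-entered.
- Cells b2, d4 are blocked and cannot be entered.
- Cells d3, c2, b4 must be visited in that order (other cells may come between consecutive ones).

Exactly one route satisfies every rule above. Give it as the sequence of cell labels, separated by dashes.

c4 - c3 - d3 - d2 - c2 - c1 - b1 - a1 - a2 - a3 - b3 - b4 - a4

The waypoints must appear in the order d3, c2, b4, with no cell reused.
Route from c4: up 1 to c3, right 1 to d3, up 1 to d2, left 1 to c2, up 1 to c1, left 2 to a1, down 2 to a3, right 1 to b3, down 1 to b4, left 1 to a4 — 12 moves in all.
Check: order respected (1 at step 2, 2 at step 4, 3 at step 11).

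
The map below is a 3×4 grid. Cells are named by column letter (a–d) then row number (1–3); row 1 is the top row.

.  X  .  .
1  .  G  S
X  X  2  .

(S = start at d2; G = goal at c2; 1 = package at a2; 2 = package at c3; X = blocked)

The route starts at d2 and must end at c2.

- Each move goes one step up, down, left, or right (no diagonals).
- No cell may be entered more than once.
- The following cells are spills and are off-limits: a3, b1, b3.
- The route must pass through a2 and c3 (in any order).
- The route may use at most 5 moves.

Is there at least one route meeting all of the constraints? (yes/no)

Every way from d2 to a2 runs through c2 — but c2 is where the route must end, so it would be entered once on the way to a2 and again at the finish.

no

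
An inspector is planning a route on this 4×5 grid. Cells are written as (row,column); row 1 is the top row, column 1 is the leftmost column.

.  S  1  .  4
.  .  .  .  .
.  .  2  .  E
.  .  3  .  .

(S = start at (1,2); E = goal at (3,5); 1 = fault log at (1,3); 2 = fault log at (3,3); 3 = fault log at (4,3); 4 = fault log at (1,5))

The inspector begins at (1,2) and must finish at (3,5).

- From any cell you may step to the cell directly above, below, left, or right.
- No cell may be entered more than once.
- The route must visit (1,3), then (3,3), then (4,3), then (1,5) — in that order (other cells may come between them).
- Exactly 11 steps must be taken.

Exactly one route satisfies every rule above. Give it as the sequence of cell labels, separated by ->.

(1,2) -> (1,3) -> (2,3) -> (3,3) -> (4,3) -> (4,4) -> (3,4) -> (2,4) -> (1,4) -> (1,5) -> (2,5) -> (3,5)

The waypoints must appear in the order (1,3), (3,3), (4,3), (1,5), with no cell reused.
Route from (1,2): right 1 to (1,3), down 3 to (4,3), right 1 to (4,4), up 3 to (1,4), right 1 to (1,5), down 2 to (3,5) — 11 moves in all.
Check: order respected (1 at step 1, 2 at step 3, 3 at step 4, 4 at step 9); 11 moves as required.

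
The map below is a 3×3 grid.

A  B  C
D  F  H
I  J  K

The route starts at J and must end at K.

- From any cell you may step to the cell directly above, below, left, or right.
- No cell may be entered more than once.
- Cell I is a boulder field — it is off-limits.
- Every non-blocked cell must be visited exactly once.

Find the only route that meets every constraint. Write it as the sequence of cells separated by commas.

J, F, D, A, B, C, H, K

Need to visit all 8 open cells exactly once, starting at J and ending at K.
Route from J: up to F, left to D, up to A, 2× right (reaching C), 2× down (reaching K) — 7 moves in all.
Check: all 8 open cells covered.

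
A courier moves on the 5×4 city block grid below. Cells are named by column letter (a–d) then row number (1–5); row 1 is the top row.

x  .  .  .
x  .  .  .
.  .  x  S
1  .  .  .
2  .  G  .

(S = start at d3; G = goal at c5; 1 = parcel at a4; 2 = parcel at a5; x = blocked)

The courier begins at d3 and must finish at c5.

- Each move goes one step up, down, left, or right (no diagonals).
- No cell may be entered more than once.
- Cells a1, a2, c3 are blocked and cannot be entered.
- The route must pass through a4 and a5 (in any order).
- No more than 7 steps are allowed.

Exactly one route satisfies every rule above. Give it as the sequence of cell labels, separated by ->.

d3 -> d4 -> c4 -> b4 -> a4 -> a5 -> b5 -> c5

The budget equals the shortest possible length, so every move has to be on a shortest route through the required cells.
Route from d3: down 1 to d4, left 3 to a4, down 1 to a5, right 2 to c5 — 7 moves in all.
Check: all required cells visited; 7 ≤ 7 moves.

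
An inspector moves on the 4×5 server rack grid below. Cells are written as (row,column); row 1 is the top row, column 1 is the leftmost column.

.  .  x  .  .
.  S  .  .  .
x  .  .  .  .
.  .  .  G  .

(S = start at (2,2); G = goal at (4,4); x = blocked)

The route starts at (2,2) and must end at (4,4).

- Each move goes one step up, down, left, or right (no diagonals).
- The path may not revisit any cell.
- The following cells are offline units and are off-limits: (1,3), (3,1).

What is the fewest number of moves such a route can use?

The Manhattan distance from (2,2) to (4,4) is |2−4| + |2−4| = 4, so at least 4 moves are needed.
A route of 4 moves achieves this: (2,2) → (3,2) → (4,2) → (4,3) → (4,4).
Since 4 matches the lower bound, it is optimal.

4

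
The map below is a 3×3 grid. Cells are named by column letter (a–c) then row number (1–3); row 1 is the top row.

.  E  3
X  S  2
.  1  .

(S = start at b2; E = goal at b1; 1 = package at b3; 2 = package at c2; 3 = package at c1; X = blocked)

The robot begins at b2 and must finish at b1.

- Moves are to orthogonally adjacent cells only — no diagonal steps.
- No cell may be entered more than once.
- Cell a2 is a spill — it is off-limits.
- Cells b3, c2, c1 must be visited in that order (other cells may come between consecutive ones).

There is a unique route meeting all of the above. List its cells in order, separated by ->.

b2 -> b3 -> c3 -> c2 -> c1 -> b1

The waypoints must appear in the order b3, c2, c1, with no cell reused.
Route from b2: down 1 to b3, right 1 to c3, up 2 to c1, left 1 to b1 — 5 moves in all.
Check: order respected (1 at step 1, 2 at step 3, 3 at step 4).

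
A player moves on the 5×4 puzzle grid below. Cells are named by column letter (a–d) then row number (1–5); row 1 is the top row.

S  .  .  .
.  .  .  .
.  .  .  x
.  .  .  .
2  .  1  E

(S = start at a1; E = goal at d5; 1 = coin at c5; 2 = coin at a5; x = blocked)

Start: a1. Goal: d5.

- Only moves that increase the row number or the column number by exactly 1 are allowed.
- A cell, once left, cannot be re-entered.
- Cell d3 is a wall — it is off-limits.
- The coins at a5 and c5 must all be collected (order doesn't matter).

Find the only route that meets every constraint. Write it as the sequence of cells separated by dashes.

a1 - a2 - a3 - a4 - a5 - b5 - c5 - d5

Moves only go right or down, so the column and row indices never decrease.
Route from a1: down 4 to a5, right 3 to d5 — 7 moves in all.
Check: all required cells visited.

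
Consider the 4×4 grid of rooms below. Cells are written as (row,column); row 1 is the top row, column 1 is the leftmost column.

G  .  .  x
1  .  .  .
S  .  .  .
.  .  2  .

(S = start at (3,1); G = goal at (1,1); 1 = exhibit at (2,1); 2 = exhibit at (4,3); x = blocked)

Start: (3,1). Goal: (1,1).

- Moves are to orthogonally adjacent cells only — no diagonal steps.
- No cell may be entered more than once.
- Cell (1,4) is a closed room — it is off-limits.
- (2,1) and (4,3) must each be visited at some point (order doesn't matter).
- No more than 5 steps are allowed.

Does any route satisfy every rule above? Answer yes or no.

Even ignoring the no-revisit rule, getting from (3,1) to (1,1), taking the cheapest ordering (3,1) → (4,3) → (2,1) → (1,1) needs at least 3 + 4 + 1 = 8 moves (Manhattan distance per leg), which exceeds the 5-move limit.

no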